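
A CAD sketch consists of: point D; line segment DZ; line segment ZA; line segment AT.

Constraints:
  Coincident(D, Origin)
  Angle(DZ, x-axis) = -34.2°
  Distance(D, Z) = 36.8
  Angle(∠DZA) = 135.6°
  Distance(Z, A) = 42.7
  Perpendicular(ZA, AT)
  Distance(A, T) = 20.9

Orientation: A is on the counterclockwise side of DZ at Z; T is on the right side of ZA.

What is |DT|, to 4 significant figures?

83.28

∠DZA = 135.6°, so ZA runs at -34.2° + (180° − 135.6°) = 10.20° from the x-axis; with |ZA| = 42.7, A = Z + 42.7·(cos 10.20°, sin 10.20°) = (72.46, -13.12). ZA ⟂ AT; with |AT| = 20.9 on the right of ZA, T = A + 20.9·(0.1771, -0.9842) = (76.16, -33.69). Then |DT| = |T − D| = 83.28.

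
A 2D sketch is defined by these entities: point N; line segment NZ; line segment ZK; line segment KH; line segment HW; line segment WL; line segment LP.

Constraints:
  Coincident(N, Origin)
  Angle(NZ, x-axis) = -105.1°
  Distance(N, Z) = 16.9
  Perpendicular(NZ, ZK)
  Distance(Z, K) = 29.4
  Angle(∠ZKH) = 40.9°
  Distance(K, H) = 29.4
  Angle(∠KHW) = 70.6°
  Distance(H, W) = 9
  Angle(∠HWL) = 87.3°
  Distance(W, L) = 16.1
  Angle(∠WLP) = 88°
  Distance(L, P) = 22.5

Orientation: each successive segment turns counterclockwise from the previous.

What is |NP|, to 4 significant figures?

27.63

∠HWL = 87.3° gives WL at -33.90° from the x-axis; with |WL| = 16.1, L = (15.54, -15.81). ∠WLP = 88.0° gives LP at 58.10° from the x-axis; with |LP| = 22.5, P = (27.43, 3.295). Then |NP| = |P − N| = 27.63.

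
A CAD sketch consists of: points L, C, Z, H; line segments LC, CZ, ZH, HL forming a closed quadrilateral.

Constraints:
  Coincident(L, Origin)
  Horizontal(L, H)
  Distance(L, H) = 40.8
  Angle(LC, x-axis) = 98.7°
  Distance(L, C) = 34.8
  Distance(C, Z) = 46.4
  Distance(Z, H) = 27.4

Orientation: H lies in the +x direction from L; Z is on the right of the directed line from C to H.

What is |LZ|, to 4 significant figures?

16.34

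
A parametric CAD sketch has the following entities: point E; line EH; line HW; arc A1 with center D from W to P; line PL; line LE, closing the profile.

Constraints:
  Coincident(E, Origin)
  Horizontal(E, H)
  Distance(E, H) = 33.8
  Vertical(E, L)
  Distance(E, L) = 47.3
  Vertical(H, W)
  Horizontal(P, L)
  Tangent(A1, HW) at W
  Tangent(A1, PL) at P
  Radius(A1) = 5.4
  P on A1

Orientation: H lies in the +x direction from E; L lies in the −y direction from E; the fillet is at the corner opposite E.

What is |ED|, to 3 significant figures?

50.6

EL is vertical with |EL| = 47.3 and L on the −y side, so L = (0.00, -47.3). The virtual corner opposite E is at (33.8, -47.3). Tangency of A1 to HW means the radius DW is perpendicular to HW and A1 meets PL tangentially, so DP is at right angles to PL, with radius 5.4, so the center D sits 5.4 in from both sides at D = (28.4, -41.9). Then |ED| = |D − E| = 50.6.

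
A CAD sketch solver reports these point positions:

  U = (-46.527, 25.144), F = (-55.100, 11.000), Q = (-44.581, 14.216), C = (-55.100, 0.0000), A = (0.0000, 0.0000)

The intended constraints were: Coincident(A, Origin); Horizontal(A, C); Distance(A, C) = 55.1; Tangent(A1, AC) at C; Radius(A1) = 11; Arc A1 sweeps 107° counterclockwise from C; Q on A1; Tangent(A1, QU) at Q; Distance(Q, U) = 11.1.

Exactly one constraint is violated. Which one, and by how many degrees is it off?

Tangent(A1, QU) at Q — off by 6.90°.

A = (0.00, 0.00) ✓; A.y = 0.00, C.y = 0.00 ✓; |AC| = 55.10 ✓; ∠(FC, CA) = 90.00° ✓; |FC| = 11.00 ✓; bearing(F→Q) − bearing(F→C) = 107.0° ✓; |FQ| = 11.00 ✓; ∠(FQ, QU) = 96.90° ✗; |QU| = 11.10 ✓.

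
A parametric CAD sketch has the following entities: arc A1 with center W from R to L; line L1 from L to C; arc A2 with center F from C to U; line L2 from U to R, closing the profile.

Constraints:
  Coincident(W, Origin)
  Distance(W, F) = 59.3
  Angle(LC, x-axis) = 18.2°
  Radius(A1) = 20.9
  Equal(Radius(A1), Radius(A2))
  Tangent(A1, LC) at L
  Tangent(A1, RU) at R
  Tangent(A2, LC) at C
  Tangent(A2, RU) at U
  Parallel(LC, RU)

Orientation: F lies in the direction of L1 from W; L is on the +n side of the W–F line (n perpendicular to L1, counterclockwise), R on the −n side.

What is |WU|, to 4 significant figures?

62.88

Tangency of A1 to both parallel lines with radius 20.9 puts L and R at W ± 20.9·n: L = (-6.528, 19.85), R = (6.528, -19.85). Equal radii place C and U the same way about F: C = F + 20.9·n = (49.81, 38.38), U = F − 20.9·n = (62.86, -1.333). Then |WU| = |U − W| = 62.88.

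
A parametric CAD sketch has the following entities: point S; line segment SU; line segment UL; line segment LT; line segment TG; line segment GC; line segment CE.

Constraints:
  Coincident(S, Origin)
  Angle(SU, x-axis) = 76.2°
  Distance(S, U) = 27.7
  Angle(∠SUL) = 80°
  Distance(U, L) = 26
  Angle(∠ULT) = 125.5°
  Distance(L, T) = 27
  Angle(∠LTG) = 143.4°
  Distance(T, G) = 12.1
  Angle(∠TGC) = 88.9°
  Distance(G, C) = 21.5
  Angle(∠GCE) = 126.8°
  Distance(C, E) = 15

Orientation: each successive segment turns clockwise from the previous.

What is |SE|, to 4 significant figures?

9.200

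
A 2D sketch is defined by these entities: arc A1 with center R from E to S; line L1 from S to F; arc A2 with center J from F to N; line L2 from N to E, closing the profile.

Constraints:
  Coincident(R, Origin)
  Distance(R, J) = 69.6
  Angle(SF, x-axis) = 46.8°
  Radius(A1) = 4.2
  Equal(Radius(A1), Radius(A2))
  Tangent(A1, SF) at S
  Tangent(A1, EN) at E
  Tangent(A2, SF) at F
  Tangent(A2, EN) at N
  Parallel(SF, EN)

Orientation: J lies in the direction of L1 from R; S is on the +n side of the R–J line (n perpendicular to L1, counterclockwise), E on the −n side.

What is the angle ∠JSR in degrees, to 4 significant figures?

86.55°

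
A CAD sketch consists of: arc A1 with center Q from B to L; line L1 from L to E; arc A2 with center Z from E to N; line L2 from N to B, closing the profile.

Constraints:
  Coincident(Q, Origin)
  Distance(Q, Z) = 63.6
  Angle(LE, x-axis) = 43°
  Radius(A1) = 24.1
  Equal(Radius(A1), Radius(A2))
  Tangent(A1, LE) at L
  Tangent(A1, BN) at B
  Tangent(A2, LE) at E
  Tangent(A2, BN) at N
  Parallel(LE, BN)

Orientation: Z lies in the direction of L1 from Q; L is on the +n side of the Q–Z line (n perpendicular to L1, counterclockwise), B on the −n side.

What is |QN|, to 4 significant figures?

68.01

The slot axis is L1's direction at 43.0°, so u = (cos 43.0°, sin 43.0°) = (0.7314, 0.6820) and n = (−sin 43.0°, cos 43.0°) = (-0.6820, 0.7314). Q is at the origin and Z lies 63.6 along u from Q, so Z = 63.6·u = (46.51, 43.38). Tangency of A1 to both parallel lines with radius 24.1 puts L and B at Q ± 24.1·n: L = (-16.44, 17.63), B = (16.44, -17.63). Equal radii place E and N the same way about Z: E = Z + 24.1·n = (30.08, 61.00), N = Z − 24.1·n = (62.95, 25.75). Then |QN| = |N − Q| = 68.01.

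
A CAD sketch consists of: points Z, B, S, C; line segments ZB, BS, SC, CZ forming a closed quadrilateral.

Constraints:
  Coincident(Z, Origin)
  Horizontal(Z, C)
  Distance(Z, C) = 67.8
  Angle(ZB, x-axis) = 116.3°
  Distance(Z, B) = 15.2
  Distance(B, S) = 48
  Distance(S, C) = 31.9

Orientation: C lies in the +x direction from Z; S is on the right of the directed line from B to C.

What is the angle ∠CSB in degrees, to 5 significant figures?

142.19°

Checks: |BS| = 48.00 ✓; |SC| = 31.90 ✓.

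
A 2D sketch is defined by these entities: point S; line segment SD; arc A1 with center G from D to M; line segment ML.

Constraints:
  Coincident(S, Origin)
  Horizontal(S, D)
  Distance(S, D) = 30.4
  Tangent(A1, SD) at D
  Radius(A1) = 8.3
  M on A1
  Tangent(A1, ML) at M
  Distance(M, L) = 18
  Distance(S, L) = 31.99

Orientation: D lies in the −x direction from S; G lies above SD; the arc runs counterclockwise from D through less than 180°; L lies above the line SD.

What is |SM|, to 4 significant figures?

23.32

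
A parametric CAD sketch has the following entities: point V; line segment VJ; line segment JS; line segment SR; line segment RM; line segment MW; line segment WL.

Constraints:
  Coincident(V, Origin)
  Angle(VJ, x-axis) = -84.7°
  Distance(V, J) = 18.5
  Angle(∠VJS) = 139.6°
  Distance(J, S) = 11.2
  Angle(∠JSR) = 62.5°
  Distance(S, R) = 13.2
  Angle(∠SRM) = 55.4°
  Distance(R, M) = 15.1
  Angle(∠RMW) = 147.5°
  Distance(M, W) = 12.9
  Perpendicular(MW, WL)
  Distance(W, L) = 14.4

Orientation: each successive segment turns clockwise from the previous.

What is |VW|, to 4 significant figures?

29.58

∠SRM = 55.4° gives RM at -7.200° from the x-axis; with |RM| = 15.1, M = (4.175, -17.76). ∠RMW = 147.5° gives MW at -39.70° from the x-axis; with |MW| = 12.9, W = (14.10, -26.00). Then |VW| = |W − V| = 29.58.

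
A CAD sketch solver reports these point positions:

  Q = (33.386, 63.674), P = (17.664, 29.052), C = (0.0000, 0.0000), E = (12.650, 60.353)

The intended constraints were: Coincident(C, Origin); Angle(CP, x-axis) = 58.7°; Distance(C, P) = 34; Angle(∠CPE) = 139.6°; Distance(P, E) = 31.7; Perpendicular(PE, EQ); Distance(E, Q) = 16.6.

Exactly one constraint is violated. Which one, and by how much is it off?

Distance(E, Q) = 16.6 — off by 4.40.

C = (0.00, 0.00) ✓; CP at 58.70° ✓; |CP| = 34.00 ✓; ∠CPE = 139.6° ✓; |PE| = 31.70 ✓; ∠(PE, EQ) = 90.00° ✓; |EQ| = 21.00 ✗.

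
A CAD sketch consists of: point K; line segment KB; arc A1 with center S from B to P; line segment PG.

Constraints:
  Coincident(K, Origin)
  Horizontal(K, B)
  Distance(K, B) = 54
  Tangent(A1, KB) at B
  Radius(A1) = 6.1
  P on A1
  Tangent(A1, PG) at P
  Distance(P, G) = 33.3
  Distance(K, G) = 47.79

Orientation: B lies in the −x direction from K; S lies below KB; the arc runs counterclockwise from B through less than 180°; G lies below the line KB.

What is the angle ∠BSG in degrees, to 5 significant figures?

143.99°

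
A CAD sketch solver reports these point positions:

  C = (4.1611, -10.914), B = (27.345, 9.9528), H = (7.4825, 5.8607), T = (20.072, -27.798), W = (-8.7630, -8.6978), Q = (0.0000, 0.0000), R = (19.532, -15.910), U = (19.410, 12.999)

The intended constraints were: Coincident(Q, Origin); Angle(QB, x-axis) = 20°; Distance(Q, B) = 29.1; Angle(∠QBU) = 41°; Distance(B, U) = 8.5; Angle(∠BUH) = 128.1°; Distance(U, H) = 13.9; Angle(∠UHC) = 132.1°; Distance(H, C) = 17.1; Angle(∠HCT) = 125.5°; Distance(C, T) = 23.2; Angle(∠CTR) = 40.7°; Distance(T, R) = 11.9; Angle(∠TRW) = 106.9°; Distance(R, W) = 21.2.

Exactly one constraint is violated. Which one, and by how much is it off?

Distance(R, W) = 21.2 — off by 8.00.

Q = (0.00, 0.00) ✓; QB at 20.00° ✓; |QB| = 29.10 ✓; ∠QBU = 41.00° ✓; |BU| = 8.500 ✓; ∠BUH = 128.1° ✓; |UH| = 13.90 ✓; ∠UHC = 132.1° ✓; |HC| = 17.10 ✓; ∠HCT = 125.5° ✓; |CT| = 23.20 ✓; ∠CTR = 40.70° ✓; |TR| = 11.90 ✓; ∠TRW = 106.9° ✓; |RW| = 29.20 ✗.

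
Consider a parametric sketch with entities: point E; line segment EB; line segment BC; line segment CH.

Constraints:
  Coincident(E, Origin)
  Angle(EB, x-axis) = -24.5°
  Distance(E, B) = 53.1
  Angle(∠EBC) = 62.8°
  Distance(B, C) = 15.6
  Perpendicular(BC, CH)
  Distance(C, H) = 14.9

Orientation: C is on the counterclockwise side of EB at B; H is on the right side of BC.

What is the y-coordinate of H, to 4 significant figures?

-5.736

∠EBC = 62.8°, so BC runs at -24.5° + (180° − 62.8°) = 92.70° from the x-axis; with |BC| = 15.6, C = B + 15.6·(cos 92.70°, sin 92.70°) = (47.58, -6.438). The perpendicularity gives CH at right angles to BC; with |CH| = 14.9 on the right of BC, H = C + 14.9·(0.9989, 0.04711) = (62.47, -5.736). So H.y = -5.736.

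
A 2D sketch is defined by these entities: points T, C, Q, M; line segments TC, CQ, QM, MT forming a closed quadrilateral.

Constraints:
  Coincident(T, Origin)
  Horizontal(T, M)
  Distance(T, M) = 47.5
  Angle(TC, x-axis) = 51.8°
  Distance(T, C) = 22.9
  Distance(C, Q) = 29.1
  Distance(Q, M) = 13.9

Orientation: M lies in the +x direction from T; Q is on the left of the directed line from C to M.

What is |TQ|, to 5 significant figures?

44.804

Checks: |CQ| = 29.10 ✓; |QM| = 13.90 ✓.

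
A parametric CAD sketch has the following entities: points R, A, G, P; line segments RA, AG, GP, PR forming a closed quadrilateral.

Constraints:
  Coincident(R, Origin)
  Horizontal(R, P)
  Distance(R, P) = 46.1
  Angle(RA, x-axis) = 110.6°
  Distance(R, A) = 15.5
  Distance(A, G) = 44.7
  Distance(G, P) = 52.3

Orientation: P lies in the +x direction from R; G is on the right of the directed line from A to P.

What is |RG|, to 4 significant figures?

29.55

R is at the origin; RP is horizontal with |RP| = 46.1 and P in +x, so P = (46.1, 0). RA runs at 110.6° with |RA| = 15.5, so A = (-5.454, 14.51). G is determined by |AG| = 44.7 and |GP| = 52.3 together: it lies at the intersection of circle(A, 44.7) and circle(P, 52.3). With |AP| = 53.56, the foot of the radical line on AP is 19.90 from A and the perpendicular offset is √(44.7² − 19.90²) = 40.03. Taking the right-of-AP solution: G = (2.854, -29.41).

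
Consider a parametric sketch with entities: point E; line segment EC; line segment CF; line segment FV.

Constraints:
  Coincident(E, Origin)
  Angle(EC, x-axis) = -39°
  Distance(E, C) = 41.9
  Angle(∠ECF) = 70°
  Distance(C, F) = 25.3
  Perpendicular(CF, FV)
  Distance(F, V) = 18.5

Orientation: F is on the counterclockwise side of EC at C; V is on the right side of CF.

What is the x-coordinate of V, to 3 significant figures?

58.3

E is at the origin; EC runs at -39.0° with length 41.9, so C = 41.9·(cos -39.0°, sin -39.0°) = (32.6, -26.4). ∠ECF = 70.0°, so CF runs at -39.0° + (180° − 70.0°) = 71.0° from the x-axis; with |CF| = 25.3, F = C + 25.3·(cos 71.0°, sin 71.0°) = (40.8, -2.45). CF is perpendicular to FV; with |FV| = 18.5 on the right of CF, V = F + 18.5·(0.946, -0.326) = (58.3, -8.47). So V.x = 58.3.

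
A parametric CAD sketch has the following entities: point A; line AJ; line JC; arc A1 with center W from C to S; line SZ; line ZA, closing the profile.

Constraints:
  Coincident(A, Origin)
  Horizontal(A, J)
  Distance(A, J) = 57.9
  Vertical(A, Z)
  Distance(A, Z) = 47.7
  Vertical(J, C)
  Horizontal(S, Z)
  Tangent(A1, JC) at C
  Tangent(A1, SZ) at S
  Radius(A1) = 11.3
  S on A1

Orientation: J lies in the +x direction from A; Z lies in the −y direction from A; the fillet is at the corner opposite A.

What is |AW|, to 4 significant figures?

59.13

A is at the origin; A and J share the same y with |AJ| = 57.9 and J on the +x side, so J = (57.90, 0.000). AZ is vertical with |AZ| = 47.7 and Z on the −y side, so Z = (0.000, -47.70). The virtual corner opposite A is at (57.90, -47.70). Since A1 is tangent to JC there, WC ⟂ JC and since A1 is tangent to SZ there, WS ⟂ SZ, with radius 11.3, so the center W sits 11.3 in from both sides at W = (46.60, -36.40). Then |AW| = |W − A| = 59.13.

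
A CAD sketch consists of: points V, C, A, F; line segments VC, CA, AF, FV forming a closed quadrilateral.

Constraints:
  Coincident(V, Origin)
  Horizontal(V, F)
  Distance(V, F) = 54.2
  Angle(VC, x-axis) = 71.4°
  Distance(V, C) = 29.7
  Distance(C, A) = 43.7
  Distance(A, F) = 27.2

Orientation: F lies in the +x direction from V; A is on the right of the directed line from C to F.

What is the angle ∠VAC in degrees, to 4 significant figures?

42.79°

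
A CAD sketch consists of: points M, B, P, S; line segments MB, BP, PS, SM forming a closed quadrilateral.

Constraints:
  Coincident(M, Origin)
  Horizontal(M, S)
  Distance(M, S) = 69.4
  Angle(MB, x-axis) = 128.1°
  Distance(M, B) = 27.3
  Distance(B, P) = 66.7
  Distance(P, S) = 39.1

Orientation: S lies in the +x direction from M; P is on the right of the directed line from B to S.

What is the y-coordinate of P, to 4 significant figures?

-19.70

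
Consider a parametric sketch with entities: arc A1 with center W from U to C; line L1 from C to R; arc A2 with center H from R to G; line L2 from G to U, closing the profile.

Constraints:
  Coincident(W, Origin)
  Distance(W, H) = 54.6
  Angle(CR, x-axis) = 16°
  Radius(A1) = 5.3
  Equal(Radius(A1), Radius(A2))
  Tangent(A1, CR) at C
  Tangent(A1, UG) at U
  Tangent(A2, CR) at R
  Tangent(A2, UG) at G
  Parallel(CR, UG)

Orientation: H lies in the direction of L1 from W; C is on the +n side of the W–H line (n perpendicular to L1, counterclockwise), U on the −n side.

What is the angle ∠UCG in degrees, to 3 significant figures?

79.0°

Tangency of A1 to both parallel lines with radius 5.3 puts C and U at W ± 5.3·n: C = (-1.46, 5.09), U = (1.46, -5.09). Equal radii place R and G the same way about H: R = H + 5.3·n = (51.0, 20.1), G = H − 5.3·n = (53.9, 9.96). Then cos ∠UCG = CU·CG / (|CU||CG|), giving 79.0°.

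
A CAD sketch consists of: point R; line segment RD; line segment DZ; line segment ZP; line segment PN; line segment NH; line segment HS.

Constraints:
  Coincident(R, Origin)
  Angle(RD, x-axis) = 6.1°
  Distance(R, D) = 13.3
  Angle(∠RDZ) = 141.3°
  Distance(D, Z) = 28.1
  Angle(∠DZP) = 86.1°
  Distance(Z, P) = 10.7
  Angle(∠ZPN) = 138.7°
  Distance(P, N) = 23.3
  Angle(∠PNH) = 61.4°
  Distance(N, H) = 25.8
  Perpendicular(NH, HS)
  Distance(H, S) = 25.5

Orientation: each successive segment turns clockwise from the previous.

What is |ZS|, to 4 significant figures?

4.797

R is at the origin; RD runs at 6.1° with length 13.3, so D = (13.22, 1.413). ∠RDZ = 141.3° gives DZ at -32.60° from the x-axis; with |DZ| = 28.1, Z = (36.90, -13.73). ∠DZP = 86.1° gives ZP at -126.5° from the x-axis; with |ZP| = 10.7, P = (30.53, -22.33). ∠ZPN = 138.7° gives PN at -167.8° from the x-axis; with |PN| = 23.3, N = (7.759, -27.25). ∠PNH = 61.4° gives NH at 73.60° from the x-axis; with |NH| = 25.8, H = (15.04, -2.501). NH ⟂ HS, so HS runs at -16.40°; with |HS| = 25.5, S = (39.51, -9.701). Then |ZS| = |S − Z| = 4.797.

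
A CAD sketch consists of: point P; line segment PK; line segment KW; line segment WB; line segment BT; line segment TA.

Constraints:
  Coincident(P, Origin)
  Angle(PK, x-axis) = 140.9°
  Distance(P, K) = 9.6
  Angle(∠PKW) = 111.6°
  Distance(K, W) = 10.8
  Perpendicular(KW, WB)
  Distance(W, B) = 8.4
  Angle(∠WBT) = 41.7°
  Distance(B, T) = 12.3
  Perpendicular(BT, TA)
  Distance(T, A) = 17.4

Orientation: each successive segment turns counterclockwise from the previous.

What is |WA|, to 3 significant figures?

13.3

P is at the origin; PK runs at 140.9° with length 9.6, so K = (-7.45, 6.05). ∠PKW = 111.6° gives KW at -151° from the x-axis; with |KW| = 10.8, W = (-16.9, 0.769). The perpendicularity gives WB at right angles to KW, so WB runs at -60.7°; with |WB| = 8.4, B = (-12.8, -6.56). ∠WBT = 41.7° gives BT at 77.6° from the x-axis; with |BT| = 12.3, T = (-10.1, 5.46). BT ⟂ TA, so TA runs at 168°; with |TA| = 17.4, A = (-27.1, 9.19). Then |WA| = |A − W| = 13.3.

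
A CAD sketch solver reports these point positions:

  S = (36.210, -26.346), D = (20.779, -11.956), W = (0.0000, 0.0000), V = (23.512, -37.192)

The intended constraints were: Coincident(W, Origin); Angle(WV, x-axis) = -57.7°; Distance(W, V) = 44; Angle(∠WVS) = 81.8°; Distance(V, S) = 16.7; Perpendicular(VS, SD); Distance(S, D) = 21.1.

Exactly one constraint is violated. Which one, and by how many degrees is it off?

Perpendicular(VS, SD) — off by 6.50°.

W = (0.00, 0.00) ✓; WV at -57.70° ✓; |WV| = 44.00 ✓; ∠WVS = 81.80° ✓; |VS| = 16.70 ✓; ∠(VS, SD) = 96.50° ✗; |SD| = 21.10 ✓.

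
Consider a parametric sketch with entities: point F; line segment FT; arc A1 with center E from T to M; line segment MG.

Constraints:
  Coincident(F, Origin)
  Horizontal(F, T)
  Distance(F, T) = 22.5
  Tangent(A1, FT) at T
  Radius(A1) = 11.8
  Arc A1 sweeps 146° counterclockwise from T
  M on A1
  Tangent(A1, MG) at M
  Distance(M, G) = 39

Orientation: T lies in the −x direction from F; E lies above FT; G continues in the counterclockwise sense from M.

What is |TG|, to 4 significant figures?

50.45

F is at the origin; F and T share the same y with |FT| = 22.5 and T on the −x side, so T = (-22.50, 0.000). Since A1 is tangent to FT there, ET ⟂ FT, so E = T + (0, 11.8) = (-22.50, 11.80). On A1, T sits at bearing -90° from E; a 146° counterclockwise sweep puts M at bearing 56°, so M = E + 11.8·(cos 56°, sin 56°) = (-15.90, 21.58). A1 meets MG tangentially, so EM is at right angles to MG, so MG runs along (−sin 56°, cos 56°); with |MG| = 39.0, G = (-48.23, 43.39). Then |TG| = |G − T| = 50.45.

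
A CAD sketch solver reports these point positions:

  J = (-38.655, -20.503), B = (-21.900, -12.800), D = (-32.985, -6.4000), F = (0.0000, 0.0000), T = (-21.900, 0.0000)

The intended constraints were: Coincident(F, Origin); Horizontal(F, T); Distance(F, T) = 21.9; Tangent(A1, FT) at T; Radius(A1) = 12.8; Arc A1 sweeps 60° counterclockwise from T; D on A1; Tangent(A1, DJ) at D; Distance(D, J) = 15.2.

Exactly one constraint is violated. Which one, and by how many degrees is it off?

Tangent(A1, DJ) at D — off by 8.10°.

F = (0.00, 0.00) ✓; F.y = 0.00, T.y = 0.00 ✓; |FT| = 21.90 ✓; ∠(BT, TF) = 90.00° ✓; |BT| = 12.80 ✓; bearing(B→D) − bearing(B→T) = 60.00° ✓; |BD| = 12.80 ✓; ∠(BD, DJ) = 81.90° ✗; |DJ| = 15.20 ✓.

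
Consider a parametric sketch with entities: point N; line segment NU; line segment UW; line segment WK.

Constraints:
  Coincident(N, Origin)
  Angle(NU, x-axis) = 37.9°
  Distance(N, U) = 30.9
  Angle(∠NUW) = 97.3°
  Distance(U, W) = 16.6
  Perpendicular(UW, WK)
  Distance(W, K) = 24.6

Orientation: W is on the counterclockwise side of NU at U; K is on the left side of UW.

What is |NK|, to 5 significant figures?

21.399

N is at the origin; NU runs at 37.9° with length 30.9, so U = 30.9·(cos 37.9°, sin 37.9°) = (24.383, 18.981). ∠NUW = 97.3°, so UW runs at 37.9° + (180° − 97.3°) = 120.60° from the x-axis; with |UW| = 16.6, W = U + 16.6·(cos 120.60°, sin 120.60°) = (15.933, 33.270). UW is perpendicular to WK; with |WK| = 24.6 on the left of UW, K = W + 24.6·(-0.86074, -0.50904) = (-5.2416, 20.747). Then |NK| = |K − N| = 21.399.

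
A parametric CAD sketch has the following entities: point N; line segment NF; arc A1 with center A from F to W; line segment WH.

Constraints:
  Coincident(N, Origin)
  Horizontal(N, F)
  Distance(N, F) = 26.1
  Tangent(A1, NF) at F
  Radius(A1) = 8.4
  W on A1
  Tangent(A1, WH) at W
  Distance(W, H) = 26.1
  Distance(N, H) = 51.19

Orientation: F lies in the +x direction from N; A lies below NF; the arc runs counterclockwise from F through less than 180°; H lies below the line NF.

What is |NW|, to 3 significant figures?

25.2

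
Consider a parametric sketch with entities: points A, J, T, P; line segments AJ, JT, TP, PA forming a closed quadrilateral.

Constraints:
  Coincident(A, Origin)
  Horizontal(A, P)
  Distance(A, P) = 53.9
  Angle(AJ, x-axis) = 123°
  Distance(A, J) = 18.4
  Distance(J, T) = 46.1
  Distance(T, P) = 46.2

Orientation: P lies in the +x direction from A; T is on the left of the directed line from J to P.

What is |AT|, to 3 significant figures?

49.1

A is at the origin; AP is horizontal with |AP| = 53.9 and P in +x, so P = (53.9, 0). AJ runs at 123.0° with |AJ| = 18.4, so J = (-10.0, 15.4). T is determined by |JT| = 46.1 and |TP| = 46.2 together: it lies at the intersection of circle(J, 46.1) and circle(P, 46.2). With |JP| = 65.8, the foot of the radical line on JP is 32.8 from J and the perpendicular offset is √(46.1² − 32.8²) = 32.4. Taking the left-of-JP solution: T = (29.5, 39.2).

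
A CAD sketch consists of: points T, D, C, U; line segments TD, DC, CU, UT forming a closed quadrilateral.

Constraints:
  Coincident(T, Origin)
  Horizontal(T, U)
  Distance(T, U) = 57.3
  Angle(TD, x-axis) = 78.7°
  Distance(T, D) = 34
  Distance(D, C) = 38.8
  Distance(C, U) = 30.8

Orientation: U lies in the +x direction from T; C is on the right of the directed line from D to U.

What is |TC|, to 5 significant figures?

26.500

Checks: T = (0.00, 0.00) ✓; |DC| = 38.80 ✓; |CU| = 30.80 ✓.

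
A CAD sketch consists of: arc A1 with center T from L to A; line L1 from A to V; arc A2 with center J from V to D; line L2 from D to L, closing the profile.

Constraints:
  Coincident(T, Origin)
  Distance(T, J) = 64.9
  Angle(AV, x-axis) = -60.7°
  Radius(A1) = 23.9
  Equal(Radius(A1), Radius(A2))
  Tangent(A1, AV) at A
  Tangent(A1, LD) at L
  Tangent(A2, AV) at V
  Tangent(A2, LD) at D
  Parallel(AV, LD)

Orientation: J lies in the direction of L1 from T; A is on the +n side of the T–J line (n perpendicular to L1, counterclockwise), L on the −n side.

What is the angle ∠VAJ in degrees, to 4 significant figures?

20.22°

The slot axis is L1's direction at -60.7°, so u = (cos -60.7°, sin -60.7°) = (0.4894, -0.8721) and n = (−sin -60.7°, cos -60.7°) = (0.8721, 0.4894). T is at the origin and J lies 64.9 along u from T, so J = 64.9·u = (31.76, -56.60). Tangency of A1 to both parallel lines with radius 23.9 puts A and L at T ± 23.9·n: A = (20.84, 11.70), L = (-20.84, -11.70). Equal radii place V and D the same way about J: V = J + 23.9·n = (52.60, -44.90), D = J − 23.9·n = (10.92, -68.29). Then cos ∠VAJ = AV·AJ / (|AV||AJ|), giving 20.22°.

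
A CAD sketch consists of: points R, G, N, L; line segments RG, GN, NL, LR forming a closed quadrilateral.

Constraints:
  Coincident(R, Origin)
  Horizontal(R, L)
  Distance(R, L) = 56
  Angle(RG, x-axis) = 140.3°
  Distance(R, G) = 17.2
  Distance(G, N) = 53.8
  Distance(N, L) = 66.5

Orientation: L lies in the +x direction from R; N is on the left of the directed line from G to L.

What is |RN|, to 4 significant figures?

57.62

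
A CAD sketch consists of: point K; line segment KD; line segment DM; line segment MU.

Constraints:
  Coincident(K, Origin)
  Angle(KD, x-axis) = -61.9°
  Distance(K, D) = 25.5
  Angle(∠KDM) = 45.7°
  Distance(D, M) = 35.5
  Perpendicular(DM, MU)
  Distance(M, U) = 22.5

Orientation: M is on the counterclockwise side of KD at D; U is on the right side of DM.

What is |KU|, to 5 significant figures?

44.424

K is at the origin; KD runs at -61.9° with length 25.5, so D = 25.5·(cos -61.9°, sin -61.9°) = (12.011, -22.494). ∠KDM = 45.7°, so DM runs at -61.9° + (180° − 45.7°) = 72.400° from the x-axis; with |DM| = 35.5, M = D + 35.5·(cos 72.400°, sin 72.400°) = (22.745, 11.344). DM ⟂ MU; with |MU| = 22.5 on the right of DM, U = M + 22.5·(0.95319, -0.30237) = (44.192, 4.5407). Then |KU| = |U − K| = 44.424.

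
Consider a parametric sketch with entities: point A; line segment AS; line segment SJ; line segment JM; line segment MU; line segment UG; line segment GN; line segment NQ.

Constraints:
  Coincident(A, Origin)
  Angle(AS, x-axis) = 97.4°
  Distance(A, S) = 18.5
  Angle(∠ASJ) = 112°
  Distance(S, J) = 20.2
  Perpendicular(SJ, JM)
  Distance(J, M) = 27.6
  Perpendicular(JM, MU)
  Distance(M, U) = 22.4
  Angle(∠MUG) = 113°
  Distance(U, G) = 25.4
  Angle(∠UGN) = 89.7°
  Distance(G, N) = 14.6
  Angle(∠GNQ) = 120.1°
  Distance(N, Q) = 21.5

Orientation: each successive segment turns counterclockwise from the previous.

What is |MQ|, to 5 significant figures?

16.109

∠UGN = 89.7° gives GN at 142.70° from the x-axis; with |GN| = 14.6, N = (-3.3271, 20.054). ∠GNQ = 120.1° gives NQ at -157.40° from the x-axis; with |NQ| = 21.5, Q = (-23.176, 11.792). Then |MQ| = |Q − M| = 16.109.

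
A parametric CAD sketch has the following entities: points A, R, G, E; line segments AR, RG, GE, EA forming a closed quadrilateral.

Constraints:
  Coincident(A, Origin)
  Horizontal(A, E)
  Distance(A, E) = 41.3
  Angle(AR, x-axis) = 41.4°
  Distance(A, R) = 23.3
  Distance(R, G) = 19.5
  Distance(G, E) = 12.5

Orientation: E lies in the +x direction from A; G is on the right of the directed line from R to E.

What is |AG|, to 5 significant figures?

28.812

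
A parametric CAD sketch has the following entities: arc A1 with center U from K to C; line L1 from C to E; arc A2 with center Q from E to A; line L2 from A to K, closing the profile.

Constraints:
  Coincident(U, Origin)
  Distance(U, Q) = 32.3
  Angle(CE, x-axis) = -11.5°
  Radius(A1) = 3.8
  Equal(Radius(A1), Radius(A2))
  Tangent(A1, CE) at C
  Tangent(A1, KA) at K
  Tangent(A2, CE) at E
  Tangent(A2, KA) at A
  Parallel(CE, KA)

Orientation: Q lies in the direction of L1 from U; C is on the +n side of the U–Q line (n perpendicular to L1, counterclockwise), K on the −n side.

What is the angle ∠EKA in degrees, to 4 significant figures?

13.24°

Tangency of A1 to both parallel lines with radius 3.8 puts C and K at U ± 3.8·n: C = (0.7576, 3.724), K = (-0.7576, -3.724). Equal radii place E and A the same way about Q: E = Q + 3.8·n = (32.41, -2.716), A = Q − 3.8·n = (30.89, -10.16). Then cos ∠EKA = KE·KA / (|KE||KA|), giving 13.24°.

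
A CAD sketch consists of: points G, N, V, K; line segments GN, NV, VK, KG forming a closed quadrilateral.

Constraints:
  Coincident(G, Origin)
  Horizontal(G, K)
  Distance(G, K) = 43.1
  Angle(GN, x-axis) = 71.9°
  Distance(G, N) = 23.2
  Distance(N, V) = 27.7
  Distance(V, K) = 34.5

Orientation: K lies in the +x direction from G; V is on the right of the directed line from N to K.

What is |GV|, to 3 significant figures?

10.6

Checks: |NV| = 27.70 ✓; |VK| = 34.50 ✓.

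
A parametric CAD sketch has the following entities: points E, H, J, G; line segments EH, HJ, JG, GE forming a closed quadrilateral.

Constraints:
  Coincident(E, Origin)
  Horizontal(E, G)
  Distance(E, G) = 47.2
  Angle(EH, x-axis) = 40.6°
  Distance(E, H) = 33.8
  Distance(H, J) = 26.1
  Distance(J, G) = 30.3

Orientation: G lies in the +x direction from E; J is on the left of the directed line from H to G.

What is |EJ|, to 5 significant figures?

58.773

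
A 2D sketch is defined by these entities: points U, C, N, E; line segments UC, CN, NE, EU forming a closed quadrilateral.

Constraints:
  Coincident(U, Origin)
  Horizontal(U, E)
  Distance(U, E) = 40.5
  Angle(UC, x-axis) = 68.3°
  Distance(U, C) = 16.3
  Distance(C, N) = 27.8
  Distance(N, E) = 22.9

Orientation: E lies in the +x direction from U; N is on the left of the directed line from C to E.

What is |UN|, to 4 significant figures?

39.52

U is at the origin; U and E share the same y with |UE| = 40.5 and E in +x, so E = (40.5, 0). UC runs at 68.3° with |UC| = 16.3, so C = (6.027, 15.14). N is determined by |CN| = 27.8 and |NE| = 22.9 together: it lies at the intersection of circle(C, 27.8) and circle(E, 22.9). With |CE| = 37.65, the foot of the radical line on CE is 22.13 from C and the perpendicular offset is √(27.8² − 22.13²) = 16.83. Taking the left-of-CE solution: N = (33.05, 21.66).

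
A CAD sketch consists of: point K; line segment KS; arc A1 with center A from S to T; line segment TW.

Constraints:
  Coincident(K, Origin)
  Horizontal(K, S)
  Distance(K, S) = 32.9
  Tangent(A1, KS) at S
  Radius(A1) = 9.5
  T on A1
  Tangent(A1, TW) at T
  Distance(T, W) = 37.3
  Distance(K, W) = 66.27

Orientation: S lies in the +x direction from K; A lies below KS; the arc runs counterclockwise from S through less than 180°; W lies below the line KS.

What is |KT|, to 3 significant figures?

29.9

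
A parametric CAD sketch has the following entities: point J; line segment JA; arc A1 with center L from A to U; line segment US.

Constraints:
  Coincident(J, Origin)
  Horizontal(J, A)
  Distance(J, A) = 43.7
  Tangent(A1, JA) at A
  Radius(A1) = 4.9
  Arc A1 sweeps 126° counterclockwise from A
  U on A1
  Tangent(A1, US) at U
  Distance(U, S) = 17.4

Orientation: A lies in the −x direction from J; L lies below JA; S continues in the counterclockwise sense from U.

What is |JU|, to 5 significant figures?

48.295

J is at the origin; J and A share the same y with |JA| = 43.7 and A on the −x side, so A = (-43.700, 0.0000). The tangent condition forces LA to be normal to JA, so L = A + (0, -4.9) = (-43.700, -4.9000). On A1, A sits at bearing 90° from L; a 126° counterclockwise sweep puts U at bearing 216°, so U = L + 4.9·(cos 216°, sin 216°) = (-47.664, -7.7801). Then |JU| = |U − J| = 48.295.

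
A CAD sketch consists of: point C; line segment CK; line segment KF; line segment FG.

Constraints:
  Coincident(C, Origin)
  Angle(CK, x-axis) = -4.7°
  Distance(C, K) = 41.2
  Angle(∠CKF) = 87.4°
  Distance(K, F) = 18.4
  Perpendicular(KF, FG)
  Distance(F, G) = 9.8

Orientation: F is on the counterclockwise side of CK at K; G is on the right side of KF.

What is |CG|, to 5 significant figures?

53.572

C is at the origin; CK runs at -4.7° with length 41.2, so K = 41.2·(cos -4.7°, sin -4.7°) = (41.061, -3.3759). ∠CKF = 87.4°, so KF runs at -4.7° + (180° − 87.4°) = 87.900° from the x-axis; with |KF| = 18.4, F = K + 18.4·(cos 87.900°, sin 87.900°) = (41.736, 15.012). KF ⟂ FG; with |FG| = 9.8 on the right of KF, G = F + 9.8·(0.99933, -0.036644) = (51.529, 14.653). Then |CG| = |G − C| = 53.572.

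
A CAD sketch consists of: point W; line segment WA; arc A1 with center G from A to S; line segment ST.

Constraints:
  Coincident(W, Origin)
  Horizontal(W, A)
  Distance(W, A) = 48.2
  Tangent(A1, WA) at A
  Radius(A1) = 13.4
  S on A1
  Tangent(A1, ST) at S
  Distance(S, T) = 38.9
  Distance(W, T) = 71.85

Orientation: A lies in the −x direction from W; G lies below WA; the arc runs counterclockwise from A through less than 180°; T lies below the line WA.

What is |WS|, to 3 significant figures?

63.4

W is at the origin; W and A share the same y with |WA| = 48.2 and A on the −x side, so A = (-48.2, 0.00). A1 meets WA tangentially, so GA is at right angles to WA, so G = A + (0, -13.4) = (-48.2, -13.4). Since GS ⟂ ST (tangency), |GT| = √(13.4² + 38.9²) = 41.1 regardless of where S sits on A1. So T lies on both circle(W, 71.85) and circle(G, 41.1); the below-WA intersection is T = (-46.8, -54.5). S is the foot of the tangent from T: S = (-60.7, -18.2).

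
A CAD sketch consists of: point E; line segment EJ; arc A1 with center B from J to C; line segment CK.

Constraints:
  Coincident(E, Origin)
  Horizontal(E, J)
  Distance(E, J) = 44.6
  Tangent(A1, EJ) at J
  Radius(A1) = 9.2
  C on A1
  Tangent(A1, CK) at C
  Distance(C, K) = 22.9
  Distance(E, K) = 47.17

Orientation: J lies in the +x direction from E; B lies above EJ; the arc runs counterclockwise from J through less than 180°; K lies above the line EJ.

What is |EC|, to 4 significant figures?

53.44

Checks: E = (0.00, 0.00) ✓; |BC| = 9.200 ✓; ∠(BC, CK) = 90.00° ✓; |CK| = 22.90 ✓; |EK| = 47.17 ✓.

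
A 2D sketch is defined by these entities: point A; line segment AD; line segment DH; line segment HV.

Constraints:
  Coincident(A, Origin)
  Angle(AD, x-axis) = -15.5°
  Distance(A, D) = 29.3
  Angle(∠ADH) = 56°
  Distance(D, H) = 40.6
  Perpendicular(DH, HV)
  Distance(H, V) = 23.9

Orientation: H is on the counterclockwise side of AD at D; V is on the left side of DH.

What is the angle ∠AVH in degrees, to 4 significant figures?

90.92°

∠ADH = 56.0°, so DH runs at -15.5° + (180° − 56.0°) = 108.5° from the x-axis; with |DH| = 40.6, H = D + 40.6·(cos 108.5°, sin 108.5°) = (15.35, 30.67). DH ⟂ HV; with |HV| = 23.9 on the left of DH, V = H + 23.9·(-0.9483, -0.3173) = (-7.313, 23.09). Then cos ∠AVH = VA·VH / (|VA||VH|), giving 90.92°.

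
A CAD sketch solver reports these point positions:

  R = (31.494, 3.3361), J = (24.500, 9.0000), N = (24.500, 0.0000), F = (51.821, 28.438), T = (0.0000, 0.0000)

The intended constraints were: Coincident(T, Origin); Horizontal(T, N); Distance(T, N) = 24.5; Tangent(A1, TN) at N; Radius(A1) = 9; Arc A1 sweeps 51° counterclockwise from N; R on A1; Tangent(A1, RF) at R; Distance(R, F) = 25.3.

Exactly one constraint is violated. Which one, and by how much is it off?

Distance(R, F) = 25.3 — off by 7.00.

T = (0.00, 0.00) ✓; T.y = 0.00, N.y = 0.00 ✓; |TN| = 24.50 ✓; ∠(JN, NT) = 90.00° ✓; |JN| = 9.000 ✓; bearing(J→R) − bearing(J→N) = 51.00° ✓; |JR| = 9.000 ✓; ∠(JR, RF) = 90.00° ✓; |RF| = 32.30 ✗.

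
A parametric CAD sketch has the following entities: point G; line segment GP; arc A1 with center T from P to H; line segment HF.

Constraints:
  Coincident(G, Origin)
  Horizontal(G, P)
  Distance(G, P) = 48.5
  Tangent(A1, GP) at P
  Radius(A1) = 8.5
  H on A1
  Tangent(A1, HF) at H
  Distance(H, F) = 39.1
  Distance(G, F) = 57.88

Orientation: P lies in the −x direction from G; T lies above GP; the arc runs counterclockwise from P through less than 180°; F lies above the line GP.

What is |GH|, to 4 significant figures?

40.75

Checks: G.y = 0.00, P.y = 0.00 ✓; |TH| = 8.500 ✓; ∠(TH, HF) = 90.00° ✓; |HF| = 39.10 ✓; |GF| = 57.88 ✓.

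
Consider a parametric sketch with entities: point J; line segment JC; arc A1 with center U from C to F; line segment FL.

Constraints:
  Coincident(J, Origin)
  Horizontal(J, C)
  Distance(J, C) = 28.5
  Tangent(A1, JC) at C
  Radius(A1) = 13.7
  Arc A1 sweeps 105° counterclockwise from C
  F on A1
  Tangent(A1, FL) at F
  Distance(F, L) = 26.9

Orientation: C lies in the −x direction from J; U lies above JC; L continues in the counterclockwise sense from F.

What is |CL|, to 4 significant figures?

43.68

J is at the origin; JC is horizontal with |JC| = 28.5 and C on the −x side, so C = (-28.50, 0.000). Since A1 is tangent to JC there, UC ⟂ JC, so U = C + (0, 13.7) = (-28.50, 13.70). On A1, C sits at bearing -90° from U; a 105° counterclockwise sweep puts F at bearing 15°, so F = U + 13.7·(cos 15°, sin 15°) = (-15.27, 17.25). The tangent condition forces UF to be normal to FL, so FL runs along (−sin 15°, cos 15°); with |FL| = 26.9, L = (-22.23, 43.23). Then |CL| = |L − C| = 43.68.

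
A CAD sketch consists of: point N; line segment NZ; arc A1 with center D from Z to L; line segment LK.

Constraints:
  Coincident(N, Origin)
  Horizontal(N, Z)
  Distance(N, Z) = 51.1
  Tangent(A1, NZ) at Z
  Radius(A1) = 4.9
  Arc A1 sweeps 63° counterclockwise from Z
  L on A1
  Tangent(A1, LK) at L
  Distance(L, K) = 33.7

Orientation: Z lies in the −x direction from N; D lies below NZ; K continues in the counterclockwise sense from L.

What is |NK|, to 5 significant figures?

77.956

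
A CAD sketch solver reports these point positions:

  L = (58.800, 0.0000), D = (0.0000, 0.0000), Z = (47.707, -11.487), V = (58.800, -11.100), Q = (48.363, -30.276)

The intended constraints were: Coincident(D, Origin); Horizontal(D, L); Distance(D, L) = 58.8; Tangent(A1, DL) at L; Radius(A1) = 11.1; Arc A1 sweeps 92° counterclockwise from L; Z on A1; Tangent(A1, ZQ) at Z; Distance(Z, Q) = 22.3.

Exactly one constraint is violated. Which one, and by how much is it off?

Distance(Z, Q) = 22.3 — off by 3.50.

D = (0.00, 0.00) ✓; D.y = 0.00, L.y = 0.00 ✓; |DL| = 58.80 ✓; ∠(VL, LD) = 90.00° ✓; |VL| = 11.10 ✓; bearing(V→Z) − bearing(V→L) = 92.00° ✓; |VZ| = 11.10 ✓; ∠(VZ, ZQ) = 90.00° ✓; |ZQ| = 18.80 ✗.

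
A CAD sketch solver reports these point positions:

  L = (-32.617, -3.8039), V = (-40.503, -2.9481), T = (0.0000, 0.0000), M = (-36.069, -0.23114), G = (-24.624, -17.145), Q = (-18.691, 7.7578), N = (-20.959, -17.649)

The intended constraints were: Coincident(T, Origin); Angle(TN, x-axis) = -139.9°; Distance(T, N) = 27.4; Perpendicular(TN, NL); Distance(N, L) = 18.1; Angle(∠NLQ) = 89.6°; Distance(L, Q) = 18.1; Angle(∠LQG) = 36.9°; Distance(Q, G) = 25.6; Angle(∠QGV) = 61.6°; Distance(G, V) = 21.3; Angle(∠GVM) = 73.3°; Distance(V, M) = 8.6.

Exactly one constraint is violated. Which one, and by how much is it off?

Distance(V, M) = 8.6 — off by 3.40.

T = (0.00, 0.00) ✓; TN at -139.9° ✓; |TN| = 27.40 ✓; ∠(TN, NL) = 90.00° ✓; |NL| = 18.10 ✓; ∠NLQ = 89.60° ✓; |LQ| = 18.10 ✓; ∠LQG = 36.90° ✓; |QG| = 25.60 ✓; ∠QGV = 61.60° ✓; |GV| = 21.30 ✓; ∠GVM = 73.30° ✓; |VM| = 5.200 ✗.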